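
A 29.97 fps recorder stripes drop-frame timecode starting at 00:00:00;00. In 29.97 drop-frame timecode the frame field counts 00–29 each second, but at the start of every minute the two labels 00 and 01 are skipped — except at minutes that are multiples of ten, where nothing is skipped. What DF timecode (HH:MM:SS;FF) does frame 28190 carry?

Each 10-minute DF block holds 10 × 60 × 30 − 9 × 2 = 17982 frames. 28190 ÷ 17982 → 1 full block, remainder 10208.
Within the partial block the first minute is 1800 frames and each further minute 1798, so 5 further minute boundaries passed. Total skipped labels = 18 × 1 + 2 × 5 = 28.
Non-drop label index = 28190 + 28 = 28218; at 30 labels/s that is 00:15:40:18, i.e. DF 00:15:40;18.

00:15:40;18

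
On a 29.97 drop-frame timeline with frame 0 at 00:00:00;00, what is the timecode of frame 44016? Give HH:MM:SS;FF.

00:24:28;20

Each 10-minute DF block holds 10 × 60 × 30 − 9 × 2 = 17982 frames. 44016 ÷ 17982 → 2 full blocks, remainder 8052.
Within the partial block the first minute is 1800 frames and each further minute 1798, so 4 further minute boundaries passed. Total skipped labels = 18 × 2 + 2 × 4 = 44.
Non-drop label index = 44016 + 44 = 44060; at 30 labels/s that is 00:24:28:20, i.e. DF 00:24:28;20.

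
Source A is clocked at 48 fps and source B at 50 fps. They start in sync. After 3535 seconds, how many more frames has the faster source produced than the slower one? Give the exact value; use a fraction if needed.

A emits 48 × 3535 = 169680 frames; B emits 50 × 3535 = 176750.
Difference = 7070 frames; B is ahead of A.

7070 frames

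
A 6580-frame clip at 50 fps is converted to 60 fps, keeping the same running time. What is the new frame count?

Target frames = source frames × (target rate / source rate) = 6580 × (60)/(50) = 6580 × 6/5 = 7896.

7896 frames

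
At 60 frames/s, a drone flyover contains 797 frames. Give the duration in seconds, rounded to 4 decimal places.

13.2833 seconds

Running time = 797 × 1/60 = 797/60 s ≈ 13.2833 s.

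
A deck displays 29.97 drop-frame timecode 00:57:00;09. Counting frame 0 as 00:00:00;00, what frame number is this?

102505

As if non-drop at 30 labels/s: (0 × 3600 + 57 × 60 + 0) × 30 + 9 = 102609.
Minute boundaries passed: 57; those not divisible by 10: 57 − 5 = 52; dropped labels = 2 × 52 = 104.
Actual frame index = 102609 − 104 = 102505.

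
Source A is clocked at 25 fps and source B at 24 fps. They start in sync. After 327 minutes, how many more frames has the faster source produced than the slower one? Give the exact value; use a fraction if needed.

327 min = 19620 s.
A emits 25 × 19620 = 490500 frames; B emits 24 × 19620 = 470880.
Difference = 19620 frames; B is behind A.

19620 frames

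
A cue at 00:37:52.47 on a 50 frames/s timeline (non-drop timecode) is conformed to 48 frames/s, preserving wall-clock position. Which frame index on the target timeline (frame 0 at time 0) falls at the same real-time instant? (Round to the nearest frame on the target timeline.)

Source frame index: (0×3600 + 37×60 + 52) × 50 + 47 = 113647.
Real time: 113647 / (50) = 113647/50 s.
Target frame: (113647/50) × (48) = 2727528/25 ≈ 109101.120 → 109101.

frame 109101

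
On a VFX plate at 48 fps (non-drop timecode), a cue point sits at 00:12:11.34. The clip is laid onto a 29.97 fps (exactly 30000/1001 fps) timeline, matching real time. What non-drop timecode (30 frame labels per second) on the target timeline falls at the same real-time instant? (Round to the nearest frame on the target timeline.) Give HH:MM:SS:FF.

Source frame index: (0×3600 + 12×60 + 11) × 48 + 34 = 35122.
Real time: 35122 / (48) = 17561/24 s.
Target frame: (17561/24) × (30000/1001) = 21951250/1001 ≈ 21929.321 → 21929.
At 30 labels/s: frame 21929 → 00:12:10:29.

00:12:10:29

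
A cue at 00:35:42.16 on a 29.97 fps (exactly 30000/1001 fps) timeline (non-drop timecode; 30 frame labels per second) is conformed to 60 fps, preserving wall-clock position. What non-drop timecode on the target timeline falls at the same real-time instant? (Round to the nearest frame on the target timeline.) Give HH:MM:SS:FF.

Source frame index: (0×3600 + 35×60 + 42) × 30 + 16 = 64276.
Real time: 64276 / (30000/1001) = 16085069/7500 s.
Target frame: (16085069/7500) × (60) = 16085069/125 ≈ 128680.552 → 128681.
At 60 labels/s: frame 128681 → 00:35:44:41.

00:35:44:41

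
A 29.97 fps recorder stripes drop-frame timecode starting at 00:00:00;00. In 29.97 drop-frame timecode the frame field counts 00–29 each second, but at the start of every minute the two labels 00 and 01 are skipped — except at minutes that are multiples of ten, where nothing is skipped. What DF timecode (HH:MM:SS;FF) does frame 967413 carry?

Each 10-minute DF block holds 10 × 60 × 30 − 9 × 2 = 17982 frames. 967413 ÷ 17982 → 53 full blocks, remainder 14367.
Within the partial block the first minute is 1800 frames and each further minute 1798, so 7 further minute boundaries passed. Total skipped labels = 18 × 53 + 2 × 7 = 968.
Non-drop label index = 967413 + 968 = 968381; at 30 labels/s that is 08:57:59:11, i.e. DF 08:57:59;11.

08:57:59;11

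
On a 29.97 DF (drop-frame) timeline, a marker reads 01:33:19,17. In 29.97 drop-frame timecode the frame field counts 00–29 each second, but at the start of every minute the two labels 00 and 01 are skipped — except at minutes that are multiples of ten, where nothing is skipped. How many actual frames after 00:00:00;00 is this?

167819

Complete 10-minute blocks: 9, each 17982 frames → 161838.
Remaining 3 whole minutes in the current block: 1800 + 2 × 1798 = 5396 frames.
Within the current minute: 19 × 30 + 17 − 2 = 585 (labels ;00/;01 skipped at this minute). Total = 161838 + 5396 + 585 = 167819.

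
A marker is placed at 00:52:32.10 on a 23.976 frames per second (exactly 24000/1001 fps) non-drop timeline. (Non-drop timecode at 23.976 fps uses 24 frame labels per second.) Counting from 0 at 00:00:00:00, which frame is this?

Total seconds to the label: (0 × 3600 + 52 × 60 + 32) = 3152.
Frame index = 3152 × 24 + 10 = 75658.

frame 75658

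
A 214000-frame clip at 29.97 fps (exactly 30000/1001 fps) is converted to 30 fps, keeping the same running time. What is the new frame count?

214214 frames

Target frames = source frames × (target rate / source rate) = 214000 × (30)/(30000/1001) = 214000 × 1001/1000 = 214214.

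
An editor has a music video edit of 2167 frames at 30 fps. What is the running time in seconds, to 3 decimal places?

Running time = 2167 × 1/30 = 2167/30 s ≈ 72.233 s.

72.233 seconds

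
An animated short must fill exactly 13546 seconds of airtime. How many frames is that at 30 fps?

406380 frames

Frames = 13546 × 30 = 406380.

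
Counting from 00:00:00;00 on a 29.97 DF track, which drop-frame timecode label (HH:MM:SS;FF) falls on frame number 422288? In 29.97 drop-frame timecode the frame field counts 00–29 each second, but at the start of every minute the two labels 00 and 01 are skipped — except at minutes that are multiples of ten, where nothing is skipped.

Ten DF minutes hold 17982 frames, so frame 422288 lies in block 23 (frames 413586–431567) with 8702 frames into that block.
The block's first minute is 1800 frames and the rest 1798 each; 8702 frames reaches minute 4, so 23 × 18 + 4 × 2 = 422 labels have been skipped so far.
Adding those back, label number 422288 + 422 = 422710 at 30 labels/s is 14090 s + 10 f = 3 h 54 min 50 s frame 10, i.e. 03:54:50;10.

03:54:50;10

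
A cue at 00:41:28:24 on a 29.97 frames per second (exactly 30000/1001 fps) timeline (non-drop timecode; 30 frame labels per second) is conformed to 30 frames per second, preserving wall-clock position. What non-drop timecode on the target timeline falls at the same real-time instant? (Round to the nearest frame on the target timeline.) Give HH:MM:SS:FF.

Source frame index: (0×3600 + 41×60 + 28) × 30 + 24 = 74664.
Real time: 74664 / (30000/1001) = 3114111/1250 s.
Target frame: (3114111/1250) × (30) = 9342333/125 ≈ 74738.664 → 74739.
At 30 labels/s: frame 74739 → 00:41:31:09.

00:41:31:09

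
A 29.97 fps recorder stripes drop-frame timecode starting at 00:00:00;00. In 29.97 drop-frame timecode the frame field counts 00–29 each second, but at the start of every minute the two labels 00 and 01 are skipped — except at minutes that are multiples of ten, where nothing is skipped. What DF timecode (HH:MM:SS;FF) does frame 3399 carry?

Each 10-minute DF block holds 10 × 60 × 30 − 9 × 2 = 17982 frames. 3399 ÷ 17982 → 0 full blocks, remainder 3399.
Within the partial block the first minute is 1800 frames and each further minute 1798, so 1 further minute boundary passed. Total skipped labels = 18 × 0 + 2 × 1 = 2.
Non-drop label index = 3399 + 2 = 3401; at 30 labels/s that is 00:01:53:11, i.e. DF 00:01:53;11.

00:01:53;11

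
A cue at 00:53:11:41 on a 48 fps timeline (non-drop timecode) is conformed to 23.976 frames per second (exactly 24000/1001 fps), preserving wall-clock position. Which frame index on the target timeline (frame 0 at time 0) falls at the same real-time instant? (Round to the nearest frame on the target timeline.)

frame 76528

Source frame index: (0×3600 + 53×60 + 11) × 48 + 41 = 153209.
Real time: 153209 / (48) = 153209/48 s.
Target frame: (153209/48) × (24000/1001) = 10943500/143 ≈ 76527.972 → 76528.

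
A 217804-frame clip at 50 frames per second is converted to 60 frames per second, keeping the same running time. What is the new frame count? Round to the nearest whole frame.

Frames at target rate = 217804 × (60) / (50) = 1306824/5 ≈ 261364.800.
Nearest whole frame: 261365.

261365 frames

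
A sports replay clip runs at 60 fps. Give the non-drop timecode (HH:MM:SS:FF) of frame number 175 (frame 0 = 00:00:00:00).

175 ÷ 60 = 2 full seconds, remainder 55 frames.
2 s = 0 h 0 min 2 s.
Timecode: 00:00:02:55.

00:00:02:55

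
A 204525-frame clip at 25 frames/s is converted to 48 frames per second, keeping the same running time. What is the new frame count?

Target frames = source frames × (target rate / source rate) = 204525 × (48)/(25) = 204525 × 48/25 = 392688.

392688 frames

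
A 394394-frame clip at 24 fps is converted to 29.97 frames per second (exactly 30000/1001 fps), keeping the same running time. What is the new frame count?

Target frames = source frames × (target rate / source rate) = 394394 × (30000/1001)/(24) = 394394 × 1250/1001 = 492500.

492500 frames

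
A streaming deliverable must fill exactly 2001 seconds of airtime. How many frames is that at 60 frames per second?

120060 frames

Frames = 2001 × 60 = 120060.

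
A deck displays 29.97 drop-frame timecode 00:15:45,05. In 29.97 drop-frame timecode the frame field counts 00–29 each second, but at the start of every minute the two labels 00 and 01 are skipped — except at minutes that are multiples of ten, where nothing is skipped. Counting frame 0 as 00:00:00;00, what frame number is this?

Complete 10-minute blocks: 1, each 17982 frames → 17982.
Remaining 5 whole minutes in the current block: 1800 + 4 × 1798 = 8992 frames.
Within the current minute: 45 × 30 + 5 − 2 = 1353 (labels ;00/;01 skipped at this minute). Total = 17982 + 8992 + 1353 = 28327.

28327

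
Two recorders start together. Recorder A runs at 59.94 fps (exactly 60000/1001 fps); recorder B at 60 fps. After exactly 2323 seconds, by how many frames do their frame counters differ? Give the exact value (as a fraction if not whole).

A emits 60000/1001 × 2323 = 139380000/1001 frames; B emits 60 × 2323 = 139380.
Difference = 139380/1001 frames (≈ 139.2408); B is ahead of A.

139380/1001 frames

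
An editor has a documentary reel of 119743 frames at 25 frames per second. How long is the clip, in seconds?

Running time = 119743 / (25) = 4789.72 s.

4789.72 seconds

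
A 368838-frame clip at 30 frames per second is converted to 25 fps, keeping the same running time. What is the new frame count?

Target frames = source frames × (target rate / source rate) = 368838 × (25)/(30) = 368838 × 5/6 = 307365.

307365 frames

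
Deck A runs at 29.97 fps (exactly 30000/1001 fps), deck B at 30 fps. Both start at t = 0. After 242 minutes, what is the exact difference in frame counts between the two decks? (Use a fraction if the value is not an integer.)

39600/91 frames

242 min = 14520 s.
A emits 30000/1001 × 14520 = 39600000/91 frames; B emits 30 × 14520 = 435600.
Difference = 39600/91 frames (≈ 435.1648); B is ahead of A.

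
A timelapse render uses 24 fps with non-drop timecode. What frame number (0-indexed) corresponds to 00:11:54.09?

frame 17145

Total seconds to the label: (0 × 3600 + 11 × 60 + 54) = 714.
Frame index = 714 × 24 + 9 = 17145.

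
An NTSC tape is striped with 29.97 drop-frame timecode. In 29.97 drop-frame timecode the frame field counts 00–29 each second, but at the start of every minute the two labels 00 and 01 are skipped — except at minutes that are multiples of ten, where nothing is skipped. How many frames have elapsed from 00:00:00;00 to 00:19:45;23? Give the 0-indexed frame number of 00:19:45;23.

35537

Complete 10-minute blocks: 1, each 17982 frames → 17982.
Remaining 9 whole minutes in the current block: 1800 + 8 × 1798 = 16184 frames.
Within the current minute: 45 × 30 + 23 − 2 = 1371 (labels ;00/;01 skipped at this minute). Total = 17982 + 16184 + 1371 = 35537.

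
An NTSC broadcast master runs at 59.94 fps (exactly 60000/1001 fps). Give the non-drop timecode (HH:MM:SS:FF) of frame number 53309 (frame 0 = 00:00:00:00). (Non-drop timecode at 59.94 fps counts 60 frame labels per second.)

00:14:48:29

53309 ÷ 60 = 888 full seconds, remainder 29 frames.
888 s = 0 h 14 min 48 s.
Timecode: 00:14:48:29.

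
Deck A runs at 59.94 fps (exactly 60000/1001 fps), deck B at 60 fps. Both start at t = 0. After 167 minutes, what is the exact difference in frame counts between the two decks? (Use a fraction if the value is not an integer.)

601200/1001 frames

167 min = 10020 s.
A emits 60000/1001 × 10020 = 601200000/1001 frames; B emits 60 × 10020 = 601200.
Difference = 601200/1001 frames (≈ 600.5994); B is ahead of A.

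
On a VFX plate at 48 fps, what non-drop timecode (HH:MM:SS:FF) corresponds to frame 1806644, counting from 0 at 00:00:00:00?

1806644 ÷ 48 = 37638 full seconds, remainder 20 frames.
37638 s = 10 h 27 min 18 s.
Timecode: 10:27:18:20.

10:27:18:20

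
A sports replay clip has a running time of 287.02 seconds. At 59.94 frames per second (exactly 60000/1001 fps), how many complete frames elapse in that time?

17203 frames

Frames = 287.02 × 60000/1001 = 17221200/1001 ≈ 17203.9960.
Complete frames: 17203.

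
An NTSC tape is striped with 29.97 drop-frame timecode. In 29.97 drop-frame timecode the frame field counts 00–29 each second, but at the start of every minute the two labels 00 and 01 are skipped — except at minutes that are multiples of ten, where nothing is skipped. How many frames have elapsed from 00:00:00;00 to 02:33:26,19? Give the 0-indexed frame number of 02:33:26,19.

275923

Complete 10-minute blocks: 15, each 17982 frames → 269730.
Remaining 3 whole minutes in the current block: 1800 + 2 × 1798 = 5396 frames.
Within the current minute: 26 × 30 + 19 − 2 = 797 (labels ;00/;01 skipped at this minute). Total = 269730 + 5396 + 797 = 275923.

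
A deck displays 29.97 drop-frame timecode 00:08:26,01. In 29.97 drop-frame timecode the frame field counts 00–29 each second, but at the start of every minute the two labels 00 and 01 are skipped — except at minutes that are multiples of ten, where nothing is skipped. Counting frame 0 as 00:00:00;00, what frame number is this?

15165

As if non-drop at 30 labels/s: (0 × 3600 + 8 × 60 + 26) × 30 + 1 = 15181.
Minute boundaries passed: 8; those not divisible by 10: 8 − 0 = 8; dropped labels = 2 × 8 = 16.
Actual frame index = 15181 − 16 = 15165.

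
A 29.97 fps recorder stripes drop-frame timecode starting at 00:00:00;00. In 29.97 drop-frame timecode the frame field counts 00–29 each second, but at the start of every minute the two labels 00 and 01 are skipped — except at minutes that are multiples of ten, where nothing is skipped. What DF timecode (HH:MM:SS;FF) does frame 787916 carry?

07:18:10;06

Each 10-minute DF block holds 10 × 60 × 30 − 9 × 2 = 17982 frames. 787916 ÷ 17982 → 43 full blocks, remainder 14690.
Within the partial block the first minute is 1800 frames and each further minute 1798, so 8 further minute boundaries passed. Total skipped labels = 18 × 43 + 2 × 8 = 790.
Non-drop label index = 787916 + 790 = 788706; at 30 labels/s that is 07:18:10:06, i.e. DF 07:18:10;06.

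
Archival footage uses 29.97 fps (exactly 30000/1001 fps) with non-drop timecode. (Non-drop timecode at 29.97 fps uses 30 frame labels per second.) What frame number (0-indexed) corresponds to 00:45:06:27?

frame 81207

Total seconds to the label: (0 × 3600 + 45 × 60 + 6) = 2706.
Frame index = 2706 × 30 + 27 = 81207.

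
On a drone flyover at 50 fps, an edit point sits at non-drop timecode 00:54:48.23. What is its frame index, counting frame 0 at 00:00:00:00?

Total seconds to the label: (0 × 3600 + 54 × 60 + 48) = 3288.
Frame index = 3288 × 50 + 23 = 164423.

164423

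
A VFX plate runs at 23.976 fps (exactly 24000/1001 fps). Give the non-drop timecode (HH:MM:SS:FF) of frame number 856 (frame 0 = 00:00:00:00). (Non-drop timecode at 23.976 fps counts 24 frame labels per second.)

00:00:35:16

856 ÷ 24 = 35 full seconds, remainder 16 frames.
35 s = 0 h 0 min 35 s.
Timecode: 00:00:35:16.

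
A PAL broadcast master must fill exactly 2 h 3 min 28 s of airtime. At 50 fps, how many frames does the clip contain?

2 h 3 min 28 s = 7408 s.
Frames = 7408 × 50 = 370400.

370400 frames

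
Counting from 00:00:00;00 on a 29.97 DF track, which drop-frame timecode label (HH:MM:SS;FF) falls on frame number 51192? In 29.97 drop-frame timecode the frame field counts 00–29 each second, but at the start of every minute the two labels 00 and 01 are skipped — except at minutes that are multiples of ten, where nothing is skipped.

Each 10-minute DF block holds 10 × 60 × 30 − 9 × 2 = 17982 frames. 51192 ÷ 17982 → 2 full blocks, remainder 15228.
Within the partial block the first minute is 1800 frames and each further minute 1798, so 8 further minute boundaries passed. Total skipped labels = 18 × 2 + 2 × 8 = 52.
Non-drop label index = 51192 + 52 = 51244; at 30 labels/s that is 00:28:28:04, i.e. DF 00:28:28;04.

00:28:28;04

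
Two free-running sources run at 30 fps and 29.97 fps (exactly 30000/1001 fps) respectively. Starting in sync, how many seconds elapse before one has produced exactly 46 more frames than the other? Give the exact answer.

23023/15 seconds

The gap grows by |30000/1001 − 30| = 30/1001 frames per second.
Time for a 46-frame gap: 46 ÷ (30/1001) = 23023/15 s.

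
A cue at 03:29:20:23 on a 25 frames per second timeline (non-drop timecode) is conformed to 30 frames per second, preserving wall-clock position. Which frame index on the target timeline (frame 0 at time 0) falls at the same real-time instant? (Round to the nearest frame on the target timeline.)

frame 376828

Source frame index: (3×3600 + 29×60 + 20) × 25 + 23 = 314023.
Real time: 314023 / (25) = 314023/25 s.
Target frame: (314023/25) × (30) = 1884138/5 ≈ 376827.600 → 376828.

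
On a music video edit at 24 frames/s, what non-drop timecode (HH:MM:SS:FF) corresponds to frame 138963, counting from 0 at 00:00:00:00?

138963 ÷ 24 = 5790 full seconds, remainder 3 frames.
5790 s = 1 h 36 min 30 s.
Timecode: 01:36:30:03.

01:36:30:03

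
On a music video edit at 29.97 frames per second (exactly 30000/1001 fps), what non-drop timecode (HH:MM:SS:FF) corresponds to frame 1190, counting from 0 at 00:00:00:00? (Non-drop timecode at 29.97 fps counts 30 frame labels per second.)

1190 ÷ 30 = 39 full seconds, remainder 20 frames.
39 s = 0 h 0 min 39 s.
Timecode: 00:00:39:20.

00:00:39:20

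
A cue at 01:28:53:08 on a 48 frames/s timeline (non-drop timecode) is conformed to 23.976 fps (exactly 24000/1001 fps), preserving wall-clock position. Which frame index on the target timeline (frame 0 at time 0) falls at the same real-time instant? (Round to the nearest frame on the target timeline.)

Source frame index: (1×3600 + 28×60 + 53) × 48 + 8 = 255992.
Real time: 255992 / (48) = 31999/6 s.
Target frame: (31999/6) × (24000/1001) = 11636000/91 ≈ 127868.132 → 127868.

frame 127868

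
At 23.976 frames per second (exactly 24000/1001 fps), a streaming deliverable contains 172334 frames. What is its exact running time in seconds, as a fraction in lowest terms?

Running time = 172334 ÷ (24000/1001) = 172334 × 1001/24000 = 86253167/12000 s.

86253167/12000 seconds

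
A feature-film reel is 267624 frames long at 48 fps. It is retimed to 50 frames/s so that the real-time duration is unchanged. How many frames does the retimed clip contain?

Target frames = source frames × (target rate / source rate) = 267624 × (50)/(48) = 267624 × 25/24 = 278775.

278775 frames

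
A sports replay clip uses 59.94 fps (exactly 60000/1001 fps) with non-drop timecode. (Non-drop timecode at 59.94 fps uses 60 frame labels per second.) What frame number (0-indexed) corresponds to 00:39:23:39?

Total seconds to the label: (0 × 3600 + 39 × 60 + 23) = 2363.
Frame index = 2363 × 60 + 39 = 141819.

141819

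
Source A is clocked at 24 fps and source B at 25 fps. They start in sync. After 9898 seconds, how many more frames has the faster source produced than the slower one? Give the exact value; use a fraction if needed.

A emits 24 × 9898 = 237552 frames; B emits 25 × 9898 = 247450.
Difference = 9898 frames; B is ahead of A.

9898 frames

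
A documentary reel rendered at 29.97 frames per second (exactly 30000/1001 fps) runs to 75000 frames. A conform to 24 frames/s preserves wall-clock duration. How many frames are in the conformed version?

Target frames = source frames × (target rate / source rate) = 75000 × (24)/(30000/1001) = 75000 × 1001/1250 = 60060.

60060 frames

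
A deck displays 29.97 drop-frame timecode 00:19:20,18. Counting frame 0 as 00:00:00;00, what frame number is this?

34782

Complete 10-minute blocks: 1, each 17982 frames → 17982.
Remaining 9 whole minutes in the current block: 1800 + 8 × 1798 = 16184 frames.
Within the current minute: 20 × 30 + 18 − 2 = 616 (labels ;00/;01 skipped at this minute). Total = 17982 + 16184 + 616 = 34782.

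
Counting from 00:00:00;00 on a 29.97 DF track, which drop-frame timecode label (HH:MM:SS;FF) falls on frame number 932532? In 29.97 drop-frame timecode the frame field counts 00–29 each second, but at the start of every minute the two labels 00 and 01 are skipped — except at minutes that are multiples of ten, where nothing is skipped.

Each 10-minute DF block holds 10 × 60 × 30 − 9 × 2 = 17982 frames. 932532 ÷ 17982 → 51 full blocks, remainder 15450.
Within the partial block the first minute is 1800 frames and each further minute 1798, so 8 further minute boundaries passed. Total skipped labels = 18 × 51 + 2 × 8 = 934.
Non-drop label index = 932532 + 934 = 933466; at 30 labels/s that is 08:38:35:16, i.e. DF 08:38:35;16.

08:38:35;16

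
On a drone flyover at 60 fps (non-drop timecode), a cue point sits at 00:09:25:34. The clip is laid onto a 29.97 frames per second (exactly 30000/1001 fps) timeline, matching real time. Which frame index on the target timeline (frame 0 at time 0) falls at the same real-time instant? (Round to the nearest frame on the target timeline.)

Source frame index: (0×3600 + 9×60 + 25) × 60 + 34 = 33934.
Real time: 33934 / (60) = 16967/30 s.
Target frame: (16967/30) × (30000/1001) = 16967000/1001 ≈ 16950.050 → 16950.

frame 16950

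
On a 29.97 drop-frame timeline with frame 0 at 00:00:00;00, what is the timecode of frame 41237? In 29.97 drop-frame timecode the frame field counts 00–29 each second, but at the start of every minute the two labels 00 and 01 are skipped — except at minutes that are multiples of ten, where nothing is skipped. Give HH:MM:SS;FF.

Ten DF minutes hold 17982 frames, so frame 41237 lies in block 2 (frames 35964–53945) with 5273 frames into that block.
The block's first minute is 1800 frames and the rest 1798 each; 5273 frames reaches minute 2, so 2 × 18 + 2 × 2 = 40 labels have been skipped so far.
Adding those back, label number 41237 + 40 = 41277 at 30 labels/s is 1375 s + 27 f = 0 h 22 min 55 s frame 27, i.e. 00:22:55;27.

00:22:55;27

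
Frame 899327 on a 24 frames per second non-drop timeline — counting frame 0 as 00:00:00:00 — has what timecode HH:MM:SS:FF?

10:24:31:23

899327 ÷ 24 = 37471 full seconds, remainder 23 frames.
37471 s = 10 h 24 min 31 s.
Timecode: 10:24:31:23.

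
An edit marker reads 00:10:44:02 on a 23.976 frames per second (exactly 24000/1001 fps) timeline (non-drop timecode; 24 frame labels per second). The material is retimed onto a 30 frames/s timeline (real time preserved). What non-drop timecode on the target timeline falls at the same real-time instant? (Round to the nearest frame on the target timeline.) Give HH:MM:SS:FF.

00:10:44:22

Source frame index: (0×3600 + 10×60 + 44) × 24 + 2 = 15458.
Real time: 15458 / (24000/1001) = 7736729/12000 s.
Target frame: (7736729/12000) × (30) = 7736729/400 ≈ 19341.822 → 19342.
At 30 labels/s: frame 19342 → 00:10:44:22.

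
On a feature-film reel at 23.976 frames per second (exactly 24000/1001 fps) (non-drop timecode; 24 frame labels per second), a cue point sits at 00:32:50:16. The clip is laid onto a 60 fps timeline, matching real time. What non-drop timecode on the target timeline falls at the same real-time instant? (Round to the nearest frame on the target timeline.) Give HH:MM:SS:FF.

00:32:52:38

Source frame index: (0×3600 + 32×60 + 50) × 24 + 16 = 47296.
Real time: 47296 / (24000/1001) = 739739/375 s.
Target frame: (739739/375) × (60) = 2958956/25 ≈ 118358.240 → 118358.
At 60 labels/s: frame 118358 → 00:32:52:38.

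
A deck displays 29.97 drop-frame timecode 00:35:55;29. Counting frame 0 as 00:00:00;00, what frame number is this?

As if non-drop at 30 labels/s: (0 × 3600 + 35 × 60 + 55) × 30 + 29 = 64679.
Minute boundaries passed: 35; those not divisible by 10: 35 − 3 = 32; dropped labels = 2 × 32 = 64.
Actual frame index = 64679 − 64 = 64615.

64615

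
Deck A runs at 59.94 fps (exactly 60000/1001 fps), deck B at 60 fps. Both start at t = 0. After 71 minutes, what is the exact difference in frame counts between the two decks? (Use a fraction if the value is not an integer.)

255600/1001 frames

71 min = 4260 s.
A emits 60000/1001 × 4260 = 255600000/1001 frames; B emits 60 × 4260 = 255600.
Difference = 255600/1001 frames (≈ 255.3447); B is ahead of A.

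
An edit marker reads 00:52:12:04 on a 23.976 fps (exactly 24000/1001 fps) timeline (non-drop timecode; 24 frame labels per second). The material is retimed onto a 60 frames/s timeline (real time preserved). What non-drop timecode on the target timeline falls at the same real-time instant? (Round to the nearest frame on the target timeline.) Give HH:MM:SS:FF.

Source frame index: (0×3600 + 52×60 + 12) × 24 + 4 = 75172.
Real time: 75172 / (24000/1001) = 18811793/6000 s.
Target frame: (18811793/6000) × (60) = 18811793/100 ≈ 188117.930 → 188118.
At 60 labels/s: frame 188118 → 00:52:15:18.

00:52:15:18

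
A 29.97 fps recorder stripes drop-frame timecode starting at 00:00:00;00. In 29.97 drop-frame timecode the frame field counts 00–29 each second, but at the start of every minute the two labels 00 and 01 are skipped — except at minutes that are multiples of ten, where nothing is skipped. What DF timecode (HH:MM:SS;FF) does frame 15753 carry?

Ten DF minutes hold 17982 frames, so frame 15753 lies in block 0 (frames 0–17981) with 15753 frames into that block.
The block's first minute is 1800 frames and the rest 1798 each; 15753 frames reaches minute 8, so 0 × 18 + 8 × 2 = 16 labels have been skipped so far.
Adding those back, label number 15753 + 16 = 15769 at 30 labels/s is 525 s + 19 f = 0 h 8 min 45 s frame 19, i.e. 00:08:45;19.

00:08:45;19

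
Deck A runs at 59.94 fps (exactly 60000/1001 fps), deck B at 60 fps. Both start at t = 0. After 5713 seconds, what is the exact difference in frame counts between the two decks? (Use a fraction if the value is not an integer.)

342780/1001 frames

A emits 60000/1001 × 5713 = 342780000/1001 frames; B emits 60 × 5713 = 342780.
Difference = 342780/1001 frames (≈ 342.4376); B is ahead of A.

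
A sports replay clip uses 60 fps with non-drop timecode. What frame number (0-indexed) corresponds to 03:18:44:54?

Total seconds to the label: (3 × 3600 + 18 × 60 + 44) = 11924.
Frame index = 11924 × 60 + 54 = 715494.

715494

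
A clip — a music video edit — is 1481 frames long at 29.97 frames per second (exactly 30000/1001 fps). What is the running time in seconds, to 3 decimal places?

Running time = 1481 × 1001/30000 = 1482481/30000 s ≈ 49.416 s.

49.416 seconds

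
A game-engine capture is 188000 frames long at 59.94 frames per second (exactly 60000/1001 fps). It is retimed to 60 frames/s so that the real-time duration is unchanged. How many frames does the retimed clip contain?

Target frames = source frames × (target rate / source rate) = 188000 × (60)/(60000/1001) = 188000 × 1001/1000 = 188188.

188188 frames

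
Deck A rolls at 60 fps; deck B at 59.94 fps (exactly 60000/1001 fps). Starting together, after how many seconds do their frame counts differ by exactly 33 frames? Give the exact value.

The gap grows by |60000/1001 − 60| = 60/1001 frames per second.
Time for a 33-frame gap: 33 ÷ (60/1001) = 550.55 s.

550.55 seconds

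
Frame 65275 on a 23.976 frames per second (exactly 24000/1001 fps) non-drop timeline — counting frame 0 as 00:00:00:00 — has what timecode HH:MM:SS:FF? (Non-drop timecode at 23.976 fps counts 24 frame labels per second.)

65275 ÷ 24 = 2719 full seconds, remainder 19 frames.
2719 s = 0 h 45 min 19 s.
Timecode: 00:45:19:19.

00:45:19:19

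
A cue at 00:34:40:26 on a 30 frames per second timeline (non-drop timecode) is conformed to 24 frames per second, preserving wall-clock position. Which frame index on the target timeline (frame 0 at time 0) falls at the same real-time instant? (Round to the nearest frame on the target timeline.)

Source frame index: (0×3600 + 34×60 + 40) × 30 + 26 = 62426.
Real time: 62426 / (30) = 31213/15 s.
Target frame: (31213/15) × (24) = 249704/5 ≈ 49940.800 → 49941.

frame 49941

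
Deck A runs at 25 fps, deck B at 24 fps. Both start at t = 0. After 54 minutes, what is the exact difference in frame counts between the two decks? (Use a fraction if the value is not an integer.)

3240 frames

54 min = 3240 s.
A emits 25 × 3240 = 81000 frames; B emits 24 × 3240 = 77760.
Difference = 3240 frames; B is behind A.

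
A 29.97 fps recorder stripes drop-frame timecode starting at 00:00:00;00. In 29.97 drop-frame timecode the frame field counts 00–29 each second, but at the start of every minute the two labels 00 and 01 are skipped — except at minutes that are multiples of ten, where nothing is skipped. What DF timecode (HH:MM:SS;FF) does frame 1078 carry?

Ten DF minutes hold 17982 frames, so frame 1078 lies in block 0 (frames 0–17981) with 1078 frames into that block.
The block's first minute is 1800 frames and the rest 1798 each; 1078 frames reaches minute 0, so 0 × 18 + 0 × 2 = 0 labels have been skipped so far.
Adding those back, label number 1078 + 0 = 1078 at 30 labels/s is 35 s + 28 f = 0 h 0 min 35 s frame 28, i.e. 00:00:35;28.

00:00:35;28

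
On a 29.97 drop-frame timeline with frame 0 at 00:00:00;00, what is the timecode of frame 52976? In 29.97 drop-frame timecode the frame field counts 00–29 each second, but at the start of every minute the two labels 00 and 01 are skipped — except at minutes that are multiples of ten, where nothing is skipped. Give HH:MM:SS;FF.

00:29:27;20

Ten DF minutes hold 17982 frames, so frame 52976 lies in block 2 (frames 35964–53945) with 17012 frames into that block.
The block's first minute is 1800 frames and the rest 1798 each; 17012 frames reaches minute 9, so 2 × 18 + 9 × 2 = 54 labels have been skipped so far.
Adding those back, label number 52976 + 54 = 53030 at 30 labels/s is 1767 s + 20 f = 0 h 29 min 27 s frame 20, i.e. 00:29:27;20.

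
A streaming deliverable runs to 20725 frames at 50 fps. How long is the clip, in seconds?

414.5 seconds

Running time = 20725 / (50) = 414.5 s.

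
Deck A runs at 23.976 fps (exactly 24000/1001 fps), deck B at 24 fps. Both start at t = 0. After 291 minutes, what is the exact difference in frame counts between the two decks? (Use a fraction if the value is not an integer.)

291 min = 17460 s.
A emits 24000/1001 × 17460 = 419040000/1001 frames; B emits 24 × 17460 = 419040.
Difference = 419040/1001 frames (≈ 418.6214); B is ahead of A.

419040/1001 frames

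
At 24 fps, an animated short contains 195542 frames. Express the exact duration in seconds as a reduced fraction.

97771/12 seconds

Running time = 195542 ÷ (24) = 195542 × 1/24 = 97771/12 s.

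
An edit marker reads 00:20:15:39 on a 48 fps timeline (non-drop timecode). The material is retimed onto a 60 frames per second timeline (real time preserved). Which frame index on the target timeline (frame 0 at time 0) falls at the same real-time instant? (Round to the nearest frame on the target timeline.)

frame 72949

Source frame index: (0×3600 + 20×60 + 15) × 48 + 39 = 58359.
Real time: 58359 / (48) = 19453/16 s.
Target frame: (19453/16) × (60) = 291795/4 ≈ 72948.750 → 72949.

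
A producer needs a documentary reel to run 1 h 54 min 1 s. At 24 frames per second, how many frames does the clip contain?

1 h 54 min 1 s = 6841 s.
Frames = 6841 × 24 = 164184.

164184 frames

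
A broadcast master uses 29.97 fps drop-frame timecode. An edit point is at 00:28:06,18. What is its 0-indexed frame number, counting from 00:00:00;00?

Complete 10-minute blocks: 2, each 17982 frames → 35964.
Remaining 8 whole minutes in the current block: 1800 + 7 × 1798 = 14386 frames.
Within the current minute: 6 × 30 + 18 − 2 = 196 (labels ;00/;01 skipped at this minute). Total = 35964 + 14386 + 196 = 50546.

50546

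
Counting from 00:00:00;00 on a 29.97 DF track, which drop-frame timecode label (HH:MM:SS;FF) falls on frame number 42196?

Ten DF minutes hold 17982 frames, so frame 42196 lies in block 2 (frames 35964–53945) with 6232 frames into that block.
The block's first minute is 1800 frames and the rest 1798 each; 6232 frames reaches minute 3, so 2 × 18 + 3 × 2 = 42 labels have been skipped so far.
Adding those back, label number 42196 + 42 = 42238 at 30 labels/s is 1407 s + 28 f = 0 h 23 min 27 s frame 28, i.e. 00:23:27;28.

00:23:27;28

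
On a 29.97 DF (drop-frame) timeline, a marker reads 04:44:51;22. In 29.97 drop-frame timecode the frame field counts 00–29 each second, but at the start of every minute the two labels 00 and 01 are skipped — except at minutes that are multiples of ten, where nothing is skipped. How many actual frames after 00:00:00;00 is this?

Complete 10-minute blocks: 28, each 17982 frames → 503496.
Remaining 4 whole minutes in the current block: 1800 + 3 × 1798 = 7194 frames.
Within the current minute: 51 × 30 + 22 − 2 = 1550 (labels ;00/;01 skipped at this minute). Total = 503496 + 7194 + 1550 = 512240.

512240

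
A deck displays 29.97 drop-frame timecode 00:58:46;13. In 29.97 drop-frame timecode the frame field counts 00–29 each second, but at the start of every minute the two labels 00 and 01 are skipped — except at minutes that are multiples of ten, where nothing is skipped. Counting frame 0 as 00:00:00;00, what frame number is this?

105687

Complete 10-minute blocks: 5, each 17982 frames → 89910.
Remaining 8 whole minutes in the current block: 1800 + 7 × 1798 = 14386 frames.
Within the current minute: 46 × 30 + 13 − 2 = 1391 (labels ;00/;01 skipped at this minute). Total = 89910 + 14386 + 1391 = 105687.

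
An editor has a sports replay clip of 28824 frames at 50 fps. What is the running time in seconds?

Running time = 28824 / (50) = 576.48 s.

576.48 seconds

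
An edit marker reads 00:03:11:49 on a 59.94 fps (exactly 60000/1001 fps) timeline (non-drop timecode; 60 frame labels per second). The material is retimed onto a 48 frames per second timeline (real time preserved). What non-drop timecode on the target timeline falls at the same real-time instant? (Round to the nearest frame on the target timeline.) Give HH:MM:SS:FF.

Source frame index: (0×3600 + 3×60 + 11) × 60 + 49 = 11509.
Real time: 11509 / (60000/1001) = 11520509/60000 s.
Target frame: (11520509/60000) × (48) = 11520509/1250 ≈ 9216.407 → 9216.
At 48 labels/s: frame 9216 → 00:03:12:00.

00:03:12:00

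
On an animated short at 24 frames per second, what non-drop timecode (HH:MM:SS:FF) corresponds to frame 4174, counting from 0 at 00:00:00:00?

4174 ÷ 24 = 173 full seconds, remainder 22 frames.
173 s = 0 h 2 min 53 s.
Timecode: 00:02:53:22.

00:02:53:22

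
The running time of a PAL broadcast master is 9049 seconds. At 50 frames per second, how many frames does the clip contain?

452450 frames

Frames = 9049 × 50 = 452450.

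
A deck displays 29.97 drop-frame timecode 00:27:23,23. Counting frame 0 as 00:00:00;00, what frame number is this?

49263

Complete 10-minute blocks: 2, each 17982 frames → 35964.
Remaining 7 whole minutes in the current block: 1800 + 6 × 1798 = 12588 frames.
Within the current minute: 23 × 30 + 23 − 2 = 711 (labels ;00/;01 skipped at this minute). Total = 35964 + 12588 + 711 = 49263.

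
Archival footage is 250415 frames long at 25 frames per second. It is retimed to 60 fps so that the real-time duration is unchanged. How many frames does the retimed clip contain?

600996 frames

Frames at target rate = 250415 × (60) / (25) = 600996.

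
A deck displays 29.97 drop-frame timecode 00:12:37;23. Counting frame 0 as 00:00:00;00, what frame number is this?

22711

As if non-drop at 30 labels/s: (0 × 3600 + 12 × 60 + 37) × 30 + 23 = 22733.
Minute boundaries passed: 12; those not divisible by 10: 12 − 1 = 11; dropped labels = 2 × 11 = 22.
Actual frame index = 22733 − 22 = 22711.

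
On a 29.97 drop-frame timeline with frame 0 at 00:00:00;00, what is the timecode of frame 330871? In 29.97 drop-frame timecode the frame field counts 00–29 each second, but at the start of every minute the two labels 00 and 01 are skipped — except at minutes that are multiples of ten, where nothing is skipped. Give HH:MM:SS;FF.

03:04:00;03

Ten DF minutes hold 17982 frames, so frame 330871 lies in block 18 (frames 323676–341657) with 7195 frames into that block.
The block's first minute is 1800 frames and the rest 1798 each; 7195 frames reaches minute 4, so 18 × 18 + 4 × 2 = 332 labels have been skipped so far.
Adding those back, label number 330871 + 332 = 331203 at 30 labels/s is 11040 s + 3 f = 3 h 4 min 0 s frame 3, i.e. 03:04:00;03.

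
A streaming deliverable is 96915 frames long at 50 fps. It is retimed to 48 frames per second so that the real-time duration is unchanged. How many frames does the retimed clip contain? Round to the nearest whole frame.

93038 frames

Frames at target rate = 96915 × (48) / (50) = 465192/5 ≈ 93038.400.
Nearest whole frame: 93038.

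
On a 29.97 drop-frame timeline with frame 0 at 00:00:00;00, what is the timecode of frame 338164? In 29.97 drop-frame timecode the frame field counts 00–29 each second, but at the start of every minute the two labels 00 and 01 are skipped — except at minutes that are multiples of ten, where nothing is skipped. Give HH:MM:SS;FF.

03:08:03;14

Each 10-minute DF block holds 10 × 60 × 30 − 9 × 2 = 17982 frames. 338164 ÷ 17982 → 18 full blocks, remainder 14488.
Within the partial block the first minute is 1800 frames and each further minute 1798, so 8 further minute boundaries passed. Total skipped labels = 18 × 18 + 2 × 8 = 340.
Non-drop label index = 338164 + 340 = 338504; at 30 labels/s that is 03:08:03:14, i.e. DF 03:08:03;14.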